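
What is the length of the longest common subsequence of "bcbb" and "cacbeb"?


LCS of "bcbb" and "cacbeb"
DP table:
           c    a    c    b    e    b
      0    0    0    0    0    0    0
  b   0    0    0    0    1    1    1
  c   0    1    1    1    1    1    1
  b   0    1    1    1    2    2    2
  b   0    1    1    1    2    2    3
LCS length = dp[4][6] = 3

3


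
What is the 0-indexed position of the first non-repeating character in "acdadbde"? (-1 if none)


Input: acdadbde
Character frequencies:
  'a': 2
  'b': 1
  'c': 1
  'd': 3
  'e': 1
Scanning left to right for freq == 1:
  Position 0 ('a'): freq=2, skip
  Position 1 ('c'): unique! => answer = 1

1


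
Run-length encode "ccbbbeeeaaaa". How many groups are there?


Input: ccbbbeeeaaaa
Scanning for consecutive runs:
  Group 1: 'c' x 2 (positions 0-1)
  Group 2: 'b' x 3 (positions 2-4)
  Group 3: 'e' x 3 (positions 5-7)
  Group 4: 'a' x 4 (positions 8-11)
Total groups: 4

4


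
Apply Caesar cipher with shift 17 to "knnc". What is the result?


Caesar cipher: shift "knnc" by 17
  'k' (pos 10) + 17 = pos 1 = 'b'
  'n' (pos 13) + 17 = pos 4 = 'e'
  'n' (pos 13) + 17 = pos 4 = 'e'
  'c' (pos 2) + 17 = pos 19 = 't'
Result: beet

beet


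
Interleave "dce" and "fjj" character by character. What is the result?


Interleaving "dce" and "fjj":
  Position 0: 'd' from first, 'f' from second => "df"
  Position 1: 'c' from first, 'j' from second => "cj"
  Position 2: 'e' from first, 'j' from second => "ej"
Result: dfcjej

dfcjej


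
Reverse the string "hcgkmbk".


Input: hcgkmbk
Reading characters right to left:
  Position 6: 'k'
  Position 5: 'b'
  Position 4: 'm'
  Position 3: 'k'
  Position 2: 'g'
  Position 1: 'c'
  Position 0: 'h'
Reversed: kbmkgch

kbmkgch


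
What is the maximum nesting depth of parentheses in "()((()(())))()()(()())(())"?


Input: "()((()(())))()()(()())(())"
Tracking depth:
  Position 0 '(': depth becomes 1
  Position 1 ')': depth becomes 0
  Position 2 '(': depth becomes 1
  Position 3 '(': depth becomes 2
  Position 4 '(': depth becomes 3
  Position 5 ')': depth becomes 2
  Position 6 '(': depth becomes 3
  Position 7 '(': depth becomes 4
  Position 8 ')': depth becomes 3
  Position 9 ')': depth becomes 2
  Position 10 ')': depth becomes 1
  Position 11 ')': depth becomes 0
  Position 12 '(': depth becomes 1
  Position 13 ')': depth becomes 0
  Position 14 '(': depth becomes 1
  Position 15 ')': depth becomes 0
  Position 16 '(': depth becomes 1
  Position 17 '(': depth becomes 2
  Position 18 ')': depth becomes 1
  Position 19 '(': depth becomes 2
  Position 20 ')': depth becomes 1
  Position 21 ')': depth becomes 0
  Position 22 '(': depth becomes 1
  Position 23 '(': depth becomes 2
  Position 24 ')': depth becomes 1
  Position 25 ')': depth becomes 0
Maximum depth reached: 4

4


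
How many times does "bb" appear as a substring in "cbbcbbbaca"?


Searching for "bb" in "cbbcbbbaca"
Scanning each position:
  Position 0: "cb" => no
  Position 1: "bb" => MATCH
  Position 2: "bc" => no
  Position 3: "cb" => no
  Position 4: "bb" => MATCH
  Position 5: "bb" => MATCH
  Position 6: "ba" => no
  Position 7: "ac" => no
  Position 8: "ca" => no
Total occurrences: 3

3


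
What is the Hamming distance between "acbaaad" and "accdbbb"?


Comparing "acbaaad" and "accdbbb" position by position:
  Position 0: 'a' vs 'a' => same
  Position 1: 'c' vs 'c' => same
  Position 2: 'b' vs 'c' => differ
  Position 3: 'a' vs 'd' => differ
  Position 4: 'a' vs 'b' => differ
  Position 5: 'a' vs 'b' => differ
  Position 6: 'd' vs 'b' => differ
Total differences (Hamming distance): 5

5


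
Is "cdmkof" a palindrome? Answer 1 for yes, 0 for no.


Input: cdmkof
Reversed: fokmdc
  Compare pos 0 ('c') with pos 5 ('f'): MISMATCH
  Compare pos 1 ('d') with pos 4 ('o'): MISMATCH
  Compare pos 2 ('m') with pos 3 ('k'): MISMATCH
Result: not a palindrome

0


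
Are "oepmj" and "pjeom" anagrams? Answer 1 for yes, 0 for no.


Strings: "oepmj", "pjeom"
Sorted first:  ejmop
Sorted second: ejmop
Sorted forms match => anagrams

1


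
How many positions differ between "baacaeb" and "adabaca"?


Comparing "baacaeb" and "adabaca" position by position:
  Position 0: 'b' vs 'a' => DIFFER
  Position 1: 'a' vs 'd' => DIFFER
  Position 2: 'a' vs 'a' => same
  Position 3: 'c' vs 'b' => DIFFER
  Position 4: 'a' vs 'a' => same
  Position 5: 'e' vs 'c' => DIFFER
  Position 6: 'b' vs 'a' => DIFFER
Positions that differ: 5

5


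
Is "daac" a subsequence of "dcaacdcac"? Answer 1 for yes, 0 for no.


Check if "daac" is a subsequence of "dcaacdcac"
Greedy scan:
  Position 0 ('d'): matches sub[0] = 'd'
  Position 1 ('c'): no match needed
  Position 2 ('a'): matches sub[1] = 'a'
  Position 3 ('a'): matches sub[2] = 'a'
  Position 4 ('c'): matches sub[3] = 'c'
  Position 5 ('d'): no match needed
  Position 6 ('c'): no match needed
  Position 7 ('a'): no match needed
  Position 8 ('c'): no match needed
All 4 characters matched => is a subsequence

1


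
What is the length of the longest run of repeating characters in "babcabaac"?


Input: "babcabaac"
Scanning for longest run:
  Position 1 ('a'): new char, reset run to 1
  Position 2 ('b'): new char, reset run to 1
  Position 3 ('c'): new char, reset run to 1
  Position 4 ('a'): new char, reset run to 1
  Position 5 ('b'): new char, reset run to 1
  Position 6 ('a'): new char, reset run to 1
  Position 7 ('a'): continues run of 'a', length=2
  Position 8 ('c'): new char, reset run to 1
Longest run: 'a' with length 2

2


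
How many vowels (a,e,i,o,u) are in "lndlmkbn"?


Input: lndlmkbn
Checking each character:
  'l' at position 0: consonant
  'n' at position 1: consonant
  'd' at position 2: consonant
  'l' at position 3: consonant
  'm' at position 4: consonant
  'k' at position 5: consonant
  'b' at position 6: consonant
  'n' at position 7: consonant
Total vowels: 0

0


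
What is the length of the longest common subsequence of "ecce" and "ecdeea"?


LCS of "ecce" and "ecdeea"
DP table:
           e    c    d    e    e    a
      0    0    0    0    0    0    0
  e   0    1    1    1    1    1    1
  c   0    1    2    2    2    2    2
  c   0    1    2    2    2    2    2
  e   0    1    2    2    3    3    3
LCS length = dp[4][6] = 3

3


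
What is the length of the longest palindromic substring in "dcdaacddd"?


Input: "dcdaacddd"
Checking substrings for palindromes:
  [0:3] "dcd" (len 3) => palindrome
  [6:9] "ddd" (len 3) => palindrome
  [3:5] "aa" (len 2) => palindrome
  [6:8] "dd" (len 2) => palindrome
  [7:9] "dd" (len 2) => palindrome
Longest palindromic substring: "dcd" with length 3

3


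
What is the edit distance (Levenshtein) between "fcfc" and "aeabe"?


Computing edit distance: "fcfc" -> "aeabe"
DP table:
           a    e    a    b    e
      0    1    2    3    4    5
  f   1    1    2    3    4    5
  c   2    2    2    3    4    5
  f   3    3    3    3    4    5
  c   4    4    4    4    4    5
Edit distance = dp[4][5] = 5

5


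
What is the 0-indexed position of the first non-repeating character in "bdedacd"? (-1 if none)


Input: bdedacd
Character frequencies:
  'a': 1
  'b': 1
  'c': 1
  'd': 3
  'e': 1
Scanning left to right for freq == 1:
  Position 0 ('b'): unique! => answer = 0

0


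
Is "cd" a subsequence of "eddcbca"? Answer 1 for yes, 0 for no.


Check if "cd" is a subsequence of "eddcbca"
Greedy scan:
  Position 0 ('e'): no match needed
  Position 1 ('d'): no match needed
  Position 2 ('d'): no match needed
  Position 3 ('c'): matches sub[0] = 'c'
  Position 4 ('b'): no match needed
  Position 5 ('c'): no match needed
  Position 6 ('a'): no match needed
Only matched 1/2 characters => not a subsequence

0


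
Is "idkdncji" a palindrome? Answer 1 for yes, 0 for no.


Input: idkdncji
Reversed: ijcndkdi
  Compare pos 0 ('i') with pos 7 ('i'): match
  Compare pos 1 ('d') with pos 6 ('j'): MISMATCH
  Compare pos 2 ('k') with pos 5 ('c'): MISMATCH
  Compare pos 3 ('d') with pos 4 ('n'): MISMATCH
Result: not a palindrome

0


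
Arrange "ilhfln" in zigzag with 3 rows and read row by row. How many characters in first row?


Zigzag "ilhfln" into 3 rows:
Placing characters:
  'i' => row 0
  'l' => row 1
  'h' => row 2
  'f' => row 1
  'l' => row 0
  'n' => row 1
Rows:
  Row 0: "il"
  Row 1: "lfn"
  Row 2: "h"
First row length: 2

2


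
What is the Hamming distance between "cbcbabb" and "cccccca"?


Comparing "cbcbabb" and "cccccca" position by position:
  Position 0: 'c' vs 'c' => same
  Position 1: 'b' vs 'c' => differ
  Position 2: 'c' vs 'c' => same
  Position 3: 'b' vs 'c' => differ
  Position 4: 'a' vs 'c' => differ
  Position 5: 'b' vs 'c' => differ
  Position 6: 'b' vs 'a' => differ
Total differences (Hamming distance): 5

5


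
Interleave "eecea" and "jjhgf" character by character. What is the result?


Interleaving "eecea" and "jjhgf":
  Position 0: 'e' from first, 'j' from second => "ej"
  Position 1: 'e' from first, 'j' from second => "ej"
  Position 2: 'c' from first, 'h' from second => "ch"
  Position 3: 'e' from first, 'g' from second => "eg"
  Position 4: 'a' from first, 'f' from second => "af"
Result: ejejchegaf

ejejchegaf


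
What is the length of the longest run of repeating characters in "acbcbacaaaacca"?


Input: "acbcbacaaaacca"
Scanning for longest run:
  Position 1 ('c'): new char, reset run to 1
  Position 2 ('b'): new char, reset run to 1
  Position 3 ('c'): new char, reset run to 1
  Position 4 ('b'): new char, reset run to 1
  Position 5 ('a'): new char, reset run to 1
  Position 6 ('c'): new char, reset run to 1
  Position 7 ('a'): new char, reset run to 1
  Position 8 ('a'): continues run of 'a', length=2
  Position 9 ('a'): continues run of 'a', length=3
  Position 10 ('a'): continues run of 'a', length=4
  Position 11 ('c'): new char, reset run to 1
  Position 12 ('c'): continues run of 'c', length=2
  Position 13 ('a'): new char, reset run to 1
Longest run: 'a' with length 4

4


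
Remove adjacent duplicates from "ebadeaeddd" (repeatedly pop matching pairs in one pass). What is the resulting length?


Input: ebadeaeddd
Stack-based adjacent duplicate removal:
  Read 'e': push. Stack: e
  Read 'b': push. Stack: eb
  Read 'a': push. Stack: eba
  Read 'd': push. Stack: ebad
  Read 'e': push. Stack: ebade
  Read 'a': push. Stack: ebadea
  Read 'e': push. Stack: ebadeae
  Read 'd': push. Stack: ebadeaed
  Read 'd': matches stack top 'd' => pop. Stack: ebadeae
  Read 'd': push. Stack: ebadeaed
Final stack: "ebadeaed" (length 8)

8


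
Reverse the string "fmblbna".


Input: fmblbna
Reading characters right to left:
  Position 6: 'a'
  Position 5: 'n'
  Position 4: 'b'
  Position 3: 'l'
  Position 2: 'b'
  Position 1: 'm'
  Position 0: 'f'
Reversed: anblbmf

anblbmf


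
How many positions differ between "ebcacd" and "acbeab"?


Comparing "ebcacd" and "acbeab" position by position:
  Position 0: 'e' vs 'a' => DIFFER
  Position 1: 'b' vs 'c' => DIFFER
  Position 2: 'c' vs 'b' => DIFFER
  Position 3: 'a' vs 'e' => DIFFER
  Position 4: 'c' vs 'a' => DIFFER
  Position 5: 'd' vs 'b' => DIFFER
Positions that differ: 6

6


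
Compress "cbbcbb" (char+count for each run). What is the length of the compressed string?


Input: cbbcbb
Runs:
  'c' x 1 => "c1"
  'b' x 2 => "b2"
  'c' x 1 => "c1"
  'b' x 2 => "b2"
Compressed: "c1b2c1b2"
Compressed length: 8

8


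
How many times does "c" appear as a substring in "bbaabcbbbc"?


Searching for "c" in "bbaabcbbbc"
Scanning each position:
  Position 0: "b" => no
  Position 1: "b" => no
  Position 2: "a" => no
  Position 3: "a" => no
  Position 4: "b" => no
  Position 5: "c" => MATCH
  Position 6: "b" => no
  Position 7: "b" => no
  Position 8: "b" => no
  Position 9: "c" => MATCH
Total occurrences: 2

2


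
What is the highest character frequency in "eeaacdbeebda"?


Input: eeaacdbeebda
Character counts:
  'a': 3
  'b': 2
  'c': 1
  'd': 2
  'e': 4
Maximum frequency: 4

4


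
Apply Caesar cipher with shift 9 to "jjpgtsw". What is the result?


Caesar cipher: shift "jjpgtsw" by 9
  'j' (pos 9) + 9 = pos 18 = 's'
  'j' (pos 9) + 9 = pos 18 = 's'
  'p' (pos 15) + 9 = pos 24 = 'y'
  'g' (pos 6) + 9 = pos 15 = 'p'
  't' (pos 19) + 9 = pos 2 = 'c'
  's' (pos 18) + 9 = pos 1 = 'b'
  'w' (pos 22) + 9 = pos 5 = 'f'
Result: ssypcbf

ssypcbf


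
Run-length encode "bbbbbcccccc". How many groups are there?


Input: bbbbbcccccc
Scanning for consecutive runs:
  Group 1: 'b' x 5 (positions 0-4)
  Group 2: 'c' x 6 (positions 5-10)
Total groups: 2

2


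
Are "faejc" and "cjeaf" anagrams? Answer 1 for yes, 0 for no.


Strings: "faejc", "cjeaf"
Sorted first:  acefj
Sorted second: acefj
Sorted forms match => anagrams

1


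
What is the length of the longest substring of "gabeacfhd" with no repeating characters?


Input: "gabeacfhd"
Sliding window (track last position of each char):
  Position 0 ('g'): window [0,0] length 1 -- new best
  Position 1 ('a'): window [0,1] length 2 -- new best
  Position 2 ('b'): window [0,2] length 3 -- new best
  Position 3 ('e'): window [0,3] length 4 -- new best
  Position 4 ('a'): repeat (last at 1), move window start to 2
  Position 4 ('a'): window [2,4] length 3
  Position 5 ('c'): window [2,5] length 4
  Position 6 ('f'): window [2,6] length 5 -- new best
  Position 7 ('h'): window [2,7] length 6 -- new best
  Position 8 ('d'): window [2,8] length 7 -- new best
Longest substring with no repeats: "beacfhd" with length 7

7


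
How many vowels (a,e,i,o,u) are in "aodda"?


Input: aodda
Checking each character:
  'a' at position 0: vowel (running total: 1)
  'o' at position 1: vowel (running total: 2)
  'd' at position 2: consonant
  'd' at position 3: consonant
  'a' at position 4: vowel (running total: 3)
Total vowels: 3

3


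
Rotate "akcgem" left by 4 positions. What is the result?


Input: "akcgem", rotate left by 4
First 4 characters: "akcg"
Remaining characters: "em"
Concatenate remaining + first: "em" + "akcg" = "emakcg"

emakcg


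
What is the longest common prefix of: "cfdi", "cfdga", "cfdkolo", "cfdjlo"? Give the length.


Words: cfdi, cfdga, cfdkolo, cfdjlo
  Position 0: all 'c' => match
  Position 1: all 'f' => match
  Position 2: all 'd' => match
  Position 3: ('i', 'g', 'k', 'j') => mismatch, stop
LCP = "cfd" (length 3)

3


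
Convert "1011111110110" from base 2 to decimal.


Input: "1011111110110" in base 2
Positional expansion:
  Digit '1' (value 1) x 2^12 = 4096
  Digit '0' (value 0) x 2^11 = 0
  Digit '1' (value 1) x 2^10 = 1024
  Digit '1' (value 1) x 2^9 = 512
  Digit '1' (value 1) x 2^8 = 256
  Digit '1' (value 1) x 2^7 = 128
  Digit '1' (value 1) x 2^6 = 64
  Digit '1' (value 1) x 2^5 = 32
  Digit '1' (value 1) x 2^4 = 16
  Digit '0' (value 0) x 2^3 = 0
  Digit '1' (value 1) x 2^2 = 4
  Digit '1' (value 1) x 2^1 = 2
  Digit '0' (value 0) x 2^0 = 0
Sum = 6134

6134


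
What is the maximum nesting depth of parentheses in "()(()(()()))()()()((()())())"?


Input: "()(()(()()))()()()((()())())"
Tracking depth:
  Position 0 '(': depth becomes 1
  Position 1 ')': depth becomes 0
  Position 2 '(': depth becomes 1
  Position 3 '(': depth becomes 2
  Position 4 ')': depth becomes 1
  Position 5 '(': depth becomes 2
  Position 6 '(': depth becomes 3
  Position 7 ')': depth becomes 2
  Position 8 '(': depth becomes 3
  Position 9 ')': depth becomes 2
  Position 10 ')': depth becomes 1
  Position 11 ')': depth becomes 0
  Position 12 '(': depth becomes 1
  Position 13 ')': depth becomes 0
  Position 14 '(': depth becomes 1
  Position 15 ')': depth becomes 0
  Position 16 '(': depth becomes 1
  Position 17 ')': depth becomes 0
  Position 18 '(': depth becomes 1
  Position 19 '(': depth becomes 2
  Position 20 '(': depth becomes 3
  Position 21 ')': depth becomes 2
  Position 22 '(': depth becomes 3
  Position 23 ')': depth becomes 2
  Position 24 ')': depth becomes 1
  Position 25 '(': depth becomes 2
  Position 26 ')': depth becomes 1
  Position 27 ')': depth becomes 0
Maximum depth reached: 3

3


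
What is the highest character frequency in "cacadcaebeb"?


Input: cacadcaebeb
Character counts:
  'a': 3
  'b': 2
  'c': 3
  'd': 1
  'e': 2
Maximum frequency: 3

3


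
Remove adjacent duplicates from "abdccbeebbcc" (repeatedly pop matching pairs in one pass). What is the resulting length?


Input: abdccbeebbcc
Stack-based adjacent duplicate removal:
  Read 'a': push. Stack: a
  Read 'b': push. Stack: ab
  Read 'd': push. Stack: abd
  Read 'c': push. Stack: abdc
  Read 'c': matches stack top 'c' => pop. Stack: abd
  Read 'b': push. Stack: abdb
  Read 'e': push. Stack: abdbe
  Read 'e': matches stack top 'e' => pop. Stack: abdb
  Read 'b': matches stack top 'b' => pop. Stack: abd
  Read 'b': push. Stack: abdb
  Read 'c': push. Stack: abdbc
  Read 'c': matches stack top 'c' => pop. Stack: abdb
Final stack: "abdb" (length 4)

4


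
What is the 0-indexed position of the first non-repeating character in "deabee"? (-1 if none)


Input: deabee
Character frequencies:
  'a': 1
  'b': 1
  'd': 1
  'e': 3
Scanning left to right for freq == 1:
  Position 0 ('d'): unique! => answer = 0

0


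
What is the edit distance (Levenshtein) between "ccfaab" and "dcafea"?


Computing edit distance: "ccfaab" -> "dcafea"
DP table:
           d    c    a    f    e    a
      0    1    2    3    4    5    6
  c   1    1    1    2    3    4    5
  c   2    2    1    2    3    4    5
  f   3    3    2    2    2    3    4
  a   4    4    3    2    3    3    3
  a   5    5    4    3    3    4    3
  b   6    6    5    4    4    4    4
Edit distance = dp[6][6] = 4

4


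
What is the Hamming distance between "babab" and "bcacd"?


Comparing "babab" and "bcacd" position by position:
  Position 0: 'b' vs 'b' => same
  Position 1: 'a' vs 'c' => differ
  Position 2: 'b' vs 'a' => differ
  Position 3: 'a' vs 'c' => differ
  Position 4: 'b' vs 'd' => differ
Total differences (Hamming distance): 4

4


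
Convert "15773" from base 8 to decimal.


Input: "15773" in base 8
Positional expansion:
  Digit '1' (value 1) x 8^4 = 4096
  Digit '5' (value 5) x 8^3 = 2560
  Digit '7' (value 7) x 8^2 = 448
  Digit '7' (value 7) x 8^1 = 56
  Digit '3' (value 3) x 8^0 = 3
Sum = 7163

7163


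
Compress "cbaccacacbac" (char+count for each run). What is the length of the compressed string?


Input: cbaccacacbac
Runs:
  'c' x 1 => "c1"
  'b' x 1 => "b1"
  'a' x 1 => "a1"
  'c' x 2 => "c2"
  'a' x 1 => "a1"
  'c' x 1 => "c1"
  'a' x 1 => "a1"
  'c' x 1 => "c1"
  'b' x 1 => "b1"
  'a' x 1 => "a1"
  'c' x 1 => "c1"
Compressed: "c1b1a1c2a1c1a1c1b1a1c1"
Compressed length: 22

22


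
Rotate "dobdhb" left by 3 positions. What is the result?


Input: "dobdhb", rotate left by 3
First 3 characters: "dob"
Remaining characters: "dhb"
Concatenate remaining + first: "dhb" + "dob" = "dhbdob"

dhbdob


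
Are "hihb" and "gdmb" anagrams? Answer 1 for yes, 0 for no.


Strings: "hihb", "gdmb"
Sorted first:  bhhi
Sorted second: bdgm
Differ at position 1: 'h' vs 'd' => not anagrams

0


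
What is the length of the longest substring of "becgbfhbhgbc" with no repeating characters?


Input: "becgbfhbhgbc"
Sliding window (track last position of each char):
  Position 0 ('b'): window [0,0] length 1 -- new best
  Position 1 ('e'): window [0,1] length 2 -- new best
  Position 2 ('c'): window [0,2] length 3 -- new best
  Position 3 ('g'): window [0,3] length 4 -- new best
  Position 4 ('b'): repeat (last at 0), move window start to 1
  Position 4 ('b'): window [1,4] length 4
  Position 5 ('f'): window [1,5] length 5 -- new best
  Position 6 ('h'): window [1,6] length 6 -- new best
  Position 7 ('b'): repeat (last at 4), move window start to 5
  Position 7 ('b'): window [5,7] length 3
  Position 8 ('h'): repeat (last at 6), move window start to 7
  Position 8 ('h'): window [7,8] length 2
  Position 9 ('g'): window [7,9] length 3
  Position 10 ('b'): repeat (last at 7), move window start to 8
  Position 10 ('b'): window [8,10] length 3
  Position 11 ('c'): window [8,11] length 4
Longest substring with no repeats: "ecgbfh" with length 6

6


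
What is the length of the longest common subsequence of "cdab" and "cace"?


LCS of "cdab" and "cace"
DP table:
           c    a    c    e
      0    0    0    0    0
  c   0    1    1    1    1
  d   0    1    1    1    1
  a   0    1    2    2    2
  b   0    1    2    2    2
LCS length = dp[4][4] = 2

2


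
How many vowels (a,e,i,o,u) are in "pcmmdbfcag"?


Input: pcmmdbfcag
Checking each character:
  'p' at position 0: consonant
  'c' at position 1: consonant
  'm' at position 2: consonant
  'm' at position 3: consonant
  'd' at position 4: consonant
  'b' at position 5: consonant
  'f' at position 6: consonant
  'c' at position 7: consonant
  'a' at position 8: vowel (running total: 1)
  'g' at position 9: consonant
Total vowels: 1

1


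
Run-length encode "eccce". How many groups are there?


Input: eccce
Scanning for consecutive runs:
  Group 1: 'e' x 1 (positions 0-0)
  Group 2: 'c' x 3 (positions 1-3)
  Group 3: 'e' x 1 (positions 4-4)
Total groups: 3

3


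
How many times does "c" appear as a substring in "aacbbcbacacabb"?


Searching for "c" in "aacbbcbacacabb"
Scanning each position:
  Position 0: "a" => no
  Position 1: "a" => no
  Position 2: "c" => MATCH
  Position 3: "b" => no
  Position 4: "b" => no
  Position 5: "c" => MATCH
  Position 6: "b" => no
  Position 7: "a" => no
  Position 8: "c" => MATCH
  Position 9: "a" => no
  Position 10: "c" => MATCH
  Position 11: "a" => no
  Position 12: "b" => no
  Position 13: "b" => no
Total occurrences: 4

4


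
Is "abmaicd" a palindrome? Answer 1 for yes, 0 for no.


Input: abmaicd
Reversed: dciamba
  Compare pos 0 ('a') with pos 6 ('d'): MISMATCH
  Compare pos 1 ('b') with pos 5 ('c'): MISMATCH
  Compare pos 2 ('m') with pos 4 ('i'): MISMATCH
Result: not a palindrome

0


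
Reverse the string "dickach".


Input: dickach
Reading characters right to left:
  Position 6: 'h'
  Position 5: 'c'
  Position 4: 'a'
  Position 3: 'k'
  Position 2: 'c'
  Position 1: 'i'
  Position 0: 'd'
Reversed: hcakcid

hcakcid


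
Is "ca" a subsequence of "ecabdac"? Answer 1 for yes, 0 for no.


Check if "ca" is a subsequence of "ecabdac"
Greedy scan:
  Position 0 ('e'): no match needed
  Position 1 ('c'): matches sub[0] = 'c'
  Position 2 ('a'): matches sub[1] = 'a'
  Position 3 ('b'): no match needed
  Position 4 ('d'): no match needed
  Position 5 ('a'): no match needed
  Position 6 ('c'): no match needed
All 2 characters matched => is a subsequence

1


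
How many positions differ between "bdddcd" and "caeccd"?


Comparing "bdddcd" and "caeccd" position by position:
  Position 0: 'b' vs 'c' => DIFFER
  Position 1: 'd' vs 'a' => DIFFER
  Position 2: 'd' vs 'e' => DIFFER
  Position 3: 'd' vs 'c' => DIFFER
  Position 4: 'c' vs 'c' => same
  Position 5: 'd' vs 'd' => same
Positions that differ: 4

4


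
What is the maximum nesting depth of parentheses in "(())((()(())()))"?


Input: "(())((()(())()))"
Tracking depth:
  Position 0 '(': depth becomes 1
  Position 1 '(': depth becomes 2
  Position 2 ')': depth becomes 1
  Position 3 ')': depth becomes 0
  Position 4 '(': depth becomes 1
  Position 5 '(': depth becomes 2
  Position 6 '(': depth becomes 3
  Position 7 ')': depth becomes 2
  Position 8 '(': depth becomes 3
  Position 9 '(': depth becomes 4
  Position 10 ')': depth becomes 3
  Position 11 ')': depth becomes 2
  Position 12 '(': depth becomes 3
  Position 13 ')': depth becomes 2
  Position 14 ')': depth becomes 1
  Position 15 ')': depth becomes 0
Maximum depth reached: 4

4


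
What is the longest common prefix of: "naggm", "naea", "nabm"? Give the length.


Words: naggm, naea, nabm
  Position 0: all 'n' => match
  Position 1: all 'a' => match
  Position 2: ('g', 'e', 'b') => mismatch, stop
LCP = "na" (length 2)

2


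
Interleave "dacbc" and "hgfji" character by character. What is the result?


Interleaving "dacbc" and "hgfji":
  Position 0: 'd' from first, 'h' from second => "dh"
  Position 1: 'a' from first, 'g' from second => "ag"
  Position 2: 'c' from first, 'f' from second => "cf"
  Position 3: 'b' from first, 'j' from second => "bj"
  Position 4: 'c' from first, 'i' from second => "ci"
Result: dhagcfbjci

dhagcfbjci


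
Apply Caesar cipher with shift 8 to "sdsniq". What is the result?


Caesar cipher: shift "sdsniq" by 8
  's' (pos 18) + 8 = pos 0 = 'a'
  'd' (pos 3) + 8 = pos 11 = 'l'
  's' (pos 18) + 8 = pos 0 = 'a'
  'n' (pos 13) + 8 = pos 21 = 'v'
  'i' (pos 8) + 8 = pos 16 = 'q'
  'q' (pos 16) + 8 = pos 24 = 'y'
Result: alavqy

alavqy


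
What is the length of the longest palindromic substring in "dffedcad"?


Input: "dffedcad"
Checking substrings for palindromes:
  [1:3] "ff" (len 2) => palindrome
Longest palindromic substring: "ff" with length 2

2


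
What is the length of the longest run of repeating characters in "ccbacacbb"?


Input: "ccbacacbb"
Scanning for longest run:
  Position 1 ('c'): continues run of 'c', length=2
  Position 2 ('b'): new char, reset run to 1
  Position 3 ('a'): new char, reset run to 1
  Position 4 ('c'): new char, reset run to 1
  Position 5 ('a'): new char, reset run to 1
  Position 6 ('c'): new char, reset run to 1
  Position 7 ('b'): new char, reset run to 1
  Position 8 ('b'): continues run of 'b', length=2
Longest run: 'c' with length 2

2


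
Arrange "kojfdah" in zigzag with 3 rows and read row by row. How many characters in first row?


Zigzag "kojfdah" into 3 rows:
Placing characters:
  'k' => row 0
  'o' => row 1
  'j' => row 2
  'f' => row 1
  'd' => row 0
  'a' => row 1
  'h' => row 2
Rows:
  Row 0: "kd"
  Row 1: "ofa"
  Row 2: "jh"
First row length: 2

2


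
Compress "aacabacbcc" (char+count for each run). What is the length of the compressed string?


Input: aacabacbcc
Runs:
  'a' x 2 => "a2"
  'c' x 1 => "c1"
  'a' x 1 => "a1"
  'b' x 1 => "b1"
  'a' x 1 => "a1"
  'c' x 1 => "c1"
  'b' x 1 => "b1"
  'c' x 2 => "c2"
Compressed: "a2c1a1b1a1c1b1c2"
Compressed length: 16

16


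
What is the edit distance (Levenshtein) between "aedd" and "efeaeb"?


Computing edit distance: "aedd" -> "efeaeb"
DP table:
           e    f    e    a    e    b
      0    1    2    3    4    5    6
  a   1    1    2    3    3    4    5
  e   2    1    2    2    3    3    4
  d   3    2    2    3    3    4    4
  d   4    3    3    3    4    4    5
Edit distance = dp[4][6] = 5

5


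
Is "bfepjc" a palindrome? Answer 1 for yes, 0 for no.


Input: bfepjc
Reversed: cjpefb
  Compare pos 0 ('b') with pos 5 ('c'): MISMATCH
  Compare pos 1 ('f') with pos 4 ('j'): MISMATCH
  Compare pos 2 ('e') with pos 3 ('p'): MISMATCH
Result: not a palindrome

0


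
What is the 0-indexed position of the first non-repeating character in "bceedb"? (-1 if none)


Input: bceedb
Character frequencies:
  'b': 2
  'c': 1
  'd': 1
  'e': 2
Scanning left to right for freq == 1:
  Position 0 ('b'): freq=2, skip
  Position 1 ('c'): unique! => answer = 1

1


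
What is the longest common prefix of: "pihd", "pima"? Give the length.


Words: pihd, pima
  Position 0: all 'p' => match
  Position 1: all 'i' => match
  Position 2: ('h', 'm') => mismatch, stop
LCP = "pi" (length 2)

2


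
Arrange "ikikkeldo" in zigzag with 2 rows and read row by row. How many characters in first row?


Zigzag "ikikkeldo" into 2 rows:
Placing characters:
  'i' => row 0
  'k' => row 1
  'i' => row 0
  'k' => row 1
  'k' => row 0
  'e' => row 1
  'l' => row 0
  'd' => row 1
  'o' => row 0
Rows:
  Row 0: "iiklo"
  Row 1: "kked"
First row length: 5

5


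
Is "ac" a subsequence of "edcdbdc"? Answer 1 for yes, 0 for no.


Check if "ac" is a subsequence of "edcdbdc"
Greedy scan:
  Position 0 ('e'): no match needed
  Position 1 ('d'): no match needed
  Position 2 ('c'): no match needed
  Position 3 ('d'): no match needed
  Position 4 ('b'): no match needed
  Position 5 ('d'): no match needed
  Position 6 ('c'): no match needed
Only matched 0/2 characters => not a subsequence

0


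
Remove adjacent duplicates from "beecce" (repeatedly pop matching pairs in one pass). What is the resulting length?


Input: beecce
Stack-based adjacent duplicate removal:
  Read 'b': push. Stack: b
  Read 'e': push. Stack: be
  Read 'e': matches stack top 'e' => pop. Stack: b
  Read 'c': push. Stack: bc
  Read 'c': matches stack top 'c' => pop. Stack: b
  Read 'e': push. Stack: be
Final stack: "be" (length 2)

2


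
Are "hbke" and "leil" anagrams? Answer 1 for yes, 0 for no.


Strings: "hbke", "leil"
Sorted first:  behk
Sorted second: eill
Differ at position 0: 'b' vs 'e' => not anagrams

0


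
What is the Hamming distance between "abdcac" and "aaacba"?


Comparing "abdcac" and "aaacba" position by position:
  Position 0: 'a' vs 'a' => same
  Position 1: 'b' vs 'a' => differ
  Position 2: 'd' vs 'a' => differ
  Position 3: 'c' vs 'c' => same
  Position 4: 'a' vs 'b' => differ
  Position 5: 'c' vs 'a' => differ
Total differences (Hamming distance): 4

4


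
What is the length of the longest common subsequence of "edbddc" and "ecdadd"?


LCS of "edbddc" and "ecdadd"
DP table:
           e    c    d    a    d    d
      0    0    0    0    0    0    0
  e   0    1    1    1    1    1    1
  d   0    1    1    2    2    2    2
  b   0    1    1    2    2    2    2
  d   0    1    1    2    2    3    3
  d   0    1    1    2    2    3    4
  c   0    1    2    2    2    3    4
LCS length = dp[6][6] = 4

4


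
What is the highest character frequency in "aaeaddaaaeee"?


Input: aaeaddaaaeee
Character counts:
  'a': 6
  'd': 2
  'e': 4
Maximum frequency: 6

6


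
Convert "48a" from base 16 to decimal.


Input: "48a" in base 16
Positional expansion:
  Digit '4' (value 4) x 16^2 = 1024
  Digit '8' (value 8) x 16^1 = 128
  Digit 'a' (value 10) x 16^0 = 10
Sum = 1162

1162


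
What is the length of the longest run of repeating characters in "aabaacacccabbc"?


Input: "aabaacacccabbc"
Scanning for longest run:
  Position 1 ('a'): continues run of 'a', length=2
  Position 2 ('b'): new char, reset run to 1
  Position 3 ('a'): new char, reset run to 1
  Position 4 ('a'): continues run of 'a', length=2
  Position 5 ('c'): new char, reset run to 1
  Position 6 ('a'): new char, reset run to 1
  Position 7 ('c'): new char, reset run to 1
  Position 8 ('c'): continues run of 'c', length=2
  Position 9 ('c'): continues run of 'c', length=3
  Position 10 ('a'): new char, reset run to 1
  Position 11 ('b'): new char, reset run to 1
  Position 12 ('b'): continues run of 'b', length=2
  Position 13 ('c'): new char, reset run to 1
Longest run: 'c' with length 3

3


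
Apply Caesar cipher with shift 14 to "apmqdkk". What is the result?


Caesar cipher: shift "apmqdkk" by 14
  'a' (pos 0) + 14 = pos 14 = 'o'
  'p' (pos 15) + 14 = pos 3 = 'd'
  'm' (pos 12) + 14 = pos 0 = 'a'
  'q' (pos 16) + 14 = pos 4 = 'e'
  'd' (pos 3) + 14 = pos 17 = 'r'
  'k' (pos 10) + 14 = pos 24 = 'y'
  'k' (pos 10) + 14 = pos 24 = 'y'
Result: odaeryy

odaeryy


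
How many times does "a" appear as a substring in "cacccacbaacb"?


Searching for "a" in "cacccacbaacb"
Scanning each position:
  Position 0: "c" => no
  Position 1: "a" => MATCH
  Position 2: "c" => no
  Position 3: "c" => no
  Position 4: "c" => no
  Position 5: "a" => MATCH
  Position 6: "c" => no
  Position 7: "b" => no
  Position 8: "a" => MATCH
  Position 9: "a" => MATCH
  Position 10: "c" => no
  Position 11: "b" => no
Total occurrences: 4

4


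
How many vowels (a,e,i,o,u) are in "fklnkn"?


Input: fklnkn
Checking each character:
  'f' at position 0: consonant
  'k' at position 1: consonant
  'l' at position 2: consonant
  'n' at position 3: consonant
  'k' at position 4: consonant
  'n' at position 5: consonant
Total vowels: 0

0


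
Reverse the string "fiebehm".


Input: fiebehm
Reading characters right to left:
  Position 6: 'm'
  Position 5: 'h'
  Position 4: 'e'
  Position 3: 'b'
  Position 2: 'e'
  Position 1: 'i'
  Position 0: 'f'
Reversed: mhebeif

mhebeif


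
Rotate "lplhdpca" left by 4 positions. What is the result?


Input: "lplhdpca", rotate left by 4
First 4 characters: "lplh"
Remaining characters: "dpca"
Concatenate remaining + first: "dpca" + "lplh" = "dpcalplh"

dpcalplh


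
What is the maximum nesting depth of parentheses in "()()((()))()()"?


Input: "()()((()))()()"
Tracking depth:
  Position 0 '(': depth becomes 1
  Position 1 ')': depth becomes 0
  Position 2 '(': depth becomes 1
  Position 3 ')': depth becomes 0
  Position 4 '(': depth becomes 1
  Position 5 '(': depth becomes 2
  Position 6 '(': depth becomes 3
  Position 7 ')': depth becomes 2
  Position 8 ')': depth becomes 1
  Position 9 ')': depth becomes 0
  Position 10 '(': depth becomes 1
  Position 11 ')': depth becomes 0
  Position 12 '(': depth becomes 1
  Position 13 ')': depth becomes 0
Maximum depth reached: 3

3


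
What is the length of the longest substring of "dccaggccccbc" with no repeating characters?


Input: "dccaggccccbc"
Sliding window (track last position of each char):
  Position 0 ('d'): window [0,0] length 1 -- new best
  Position 1 ('c'): window [0,1] length 2 -- new best
  Position 2 ('c'): repeat (last at 1), move window start to 2
  Position 2 ('c'): window [2,2] length 1
  Position 3 ('a'): window [2,3] length 2
  Position 4 ('g'): window [2,4] length 3 -- new best
  Position 5 ('g'): repeat (last at 4), move window start to 5
  Position 5 ('g'): window [5,5] length 1
  Position 6 ('c'): window [5,6] length 2
  Position 7 ('c'): repeat (last at 6), move window start to 7
  Position 7 ('c'): window [7,7] length 1
  Position 8 ('c'): repeat (last at 7), move window start to 8
  Position 8 ('c'): window [8,8] length 1
  Position 9 ('c'): repeat (last at 8), move window start to 9
  Position 9 ('c'): window [9,9] length 1
  Position 10 ('b'): window [9,10] length 2
  Position 11 ('c'): repeat (last at 9), move window start to 10
  Position 11 ('c'): window [10,11] length 2
Longest substring with no repeats: "cag" with length 3

3


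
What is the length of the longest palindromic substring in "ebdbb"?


Input: "ebdbb"
Checking substrings for palindromes:
  [1:4] "bdb" (len 3) => palindrome
  [3:5] "bb" (len 2) => palindrome
Longest palindromic substring: "bdb" with length 3

3


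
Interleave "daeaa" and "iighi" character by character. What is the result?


Interleaving "daeaa" and "iighi":
  Position 0: 'd' from first, 'i' from second => "di"
  Position 1: 'a' from first, 'i' from second => "ai"
  Position 2: 'e' from first, 'g' from second => "eg"
  Position 3: 'a' from first, 'h' from second => "ah"
  Position 4: 'a' from first, 'i' from second => "ai"
Result: diaiegahai

diaiegahai


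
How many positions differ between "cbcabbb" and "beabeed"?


Comparing "cbcabbb" and "beabeed" position by position:
  Position 0: 'c' vs 'b' => DIFFER
  Position 1: 'b' vs 'e' => DIFFER
  Position 2: 'c' vs 'a' => DIFFER
  Position 3: 'a' vs 'b' => DIFFER
  Position 4: 'b' vs 'e' => DIFFER
  Position 5: 'b' vs 'e' => DIFFER
  Position 6: 'b' vs 'd' => DIFFER
Positions that differ: 7

7


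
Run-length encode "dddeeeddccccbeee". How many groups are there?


Input: dddeeeddccccbeee
Scanning for consecutive runs:
  Group 1: 'd' x 3 (positions 0-2)
  Group 2: 'e' x 3 (positions 3-5)
  Group 3: 'd' x 2 (positions 6-7)
  Group 4: 'c' x 4 (positions 8-11)
  Group 5: 'b' x 1 (positions 12-12)
  Group 6: 'e' x 3 (positions 13-15)
Total groups: 6

6


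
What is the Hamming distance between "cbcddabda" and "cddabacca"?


Comparing "cbcddabda" and "cddabacca" position by position:
  Position 0: 'c' vs 'c' => same
  Position 1: 'b' vs 'd' => differ
  Position 2: 'c' vs 'd' => differ
  Position 3: 'd' vs 'a' => differ
  Position 4: 'd' vs 'b' => differ
  Position 5: 'a' vs 'a' => same
  Position 6: 'b' vs 'c' => differ
  Position 7: 'd' vs 'c' => differ
  Position 8: 'a' vs 'a' => same
Total differences (Hamming distance): 6

6


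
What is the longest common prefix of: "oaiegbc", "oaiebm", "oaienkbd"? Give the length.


Words: oaiegbc, oaiebm, oaienkbd
  Position 0: all 'o' => match
  Position 1: all 'a' => match
  Position 2: all 'i' => match
  Position 3: all 'e' => match
  Position 4: ('g', 'b', 'n') => mismatch, stop
LCP = "oaie" (length 4)

4


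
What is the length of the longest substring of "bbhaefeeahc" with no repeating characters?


Input: "bbhaefeeahc"
Sliding window (track last position of each char):
  Position 0 ('b'): window [0,0] length 1 -- new best
  Position 1 ('b'): repeat (last at 0), move window start to 1
  Position 1 ('b'): window [1,1] length 1
  Position 2 ('h'): window [1,2] length 2 -- new best
  Position 3 ('a'): window [1,3] length 3 -- new best
  Position 4 ('e'): window [1,4] length 4 -- new best
  Position 5 ('f'): window [1,5] length 5 -- new best
  Position 6 ('e'): repeat (last at 4), move window start to 5
  Position 6 ('e'): window [5,6] length 2
  Position 7 ('e'): repeat (last at 6), move window start to 7
  Position 7 ('e'): window [7,7] length 1
  Position 8 ('a'): window [7,8] length 2
  Position 9 ('h'): window [7,9] length 3
  Position 10 ('c'): window [7,10] length 4
Longest substring with no repeats: "bhaef" with length 5

5


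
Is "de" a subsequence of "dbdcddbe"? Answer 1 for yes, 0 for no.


Check if "de" is a subsequence of "dbdcddbe"
Greedy scan:
  Position 0 ('d'): matches sub[0] = 'd'
  Position 1 ('b'): no match needed
  Position 2 ('d'): no match needed
  Position 3 ('c'): no match needed
  Position 4 ('d'): no match needed
  Position 5 ('d'): no match needed
  Position 6 ('b'): no match needed
  Position 7 ('e'): matches sub[1] = 'e'
All 2 characters matched => is a subsequence

1


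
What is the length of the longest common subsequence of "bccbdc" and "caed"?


LCS of "bccbdc" and "caed"
DP table:
           c    a    e    d
      0    0    0    0    0
  b   0    0    0    0    0
  c   0    1    1    1    1
  c   0    1    1    1    1
  b   0    1    1    1    1
  d   0    1    1    1    2
  c   0    1    1    1    2
LCS length = dp[6][4] = 2

2


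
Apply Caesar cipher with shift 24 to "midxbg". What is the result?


Caesar cipher: shift "midxbg" by 24
  'm' (pos 12) + 24 = pos 10 = 'k'
  'i' (pos 8) + 24 = pos 6 = 'g'
  'd' (pos 3) + 24 = pos 1 = 'b'
  'x' (pos 23) + 24 = pos 21 = 'v'
  'b' (pos 1) + 24 = pos 25 = 'z'
  'g' (pos 6) + 24 = pos 4 = 'e'
Result: kgbvze

kgbvze


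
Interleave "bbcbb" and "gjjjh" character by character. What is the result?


Interleaving "bbcbb" and "gjjjh":
  Position 0: 'b' from first, 'g' from second => "bg"
  Position 1: 'b' from first, 'j' from second => "bj"
  Position 2: 'c' from first, 'j' from second => "cj"
  Position 3: 'b' from first, 'j' from second => "bj"
  Position 4: 'b' from first, 'h' from second => "bh"
Result: bgbjcjbjbh

bgbjcjbjbh


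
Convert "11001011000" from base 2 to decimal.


Input: "11001011000" in base 2
Positional expansion:
  Digit '1' (value 1) x 2^10 = 1024
  Digit '1' (value 1) x 2^9 = 512
  Digit '0' (value 0) x 2^8 = 0
  Digit '0' (value 0) x 2^7 = 0
  Digit '1' (value 1) x 2^6 = 64
  Digit '0' (value 0) x 2^5 = 0
  Digit '1' (value 1) x 2^4 = 16
  Digit '1' (value 1) x 2^3 = 8
  Digit '0' (value 0) x 2^2 = 0
  Digit '0' (value 0) x 2^1 = 0
  Digit '0' (value 0) x 2^0 = 0
Sum = 1624

1624


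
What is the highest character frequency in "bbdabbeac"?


Input: bbdabbeac
Character counts:
  'a': 2
  'b': 4
  'c': 1
  'd': 1
  'e': 1
Maximum frequency: 4

4


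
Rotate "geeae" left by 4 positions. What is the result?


Input: "geeae", rotate left by 4
First 4 characters: "geea"
Remaining characters: "e"
Concatenate remaining + first: "e" + "geea" = "egeea"

egeea


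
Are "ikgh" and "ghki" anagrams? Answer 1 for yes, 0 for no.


Strings: "ikgh", "ghki"
Sorted first:  ghik
Sorted second: ghik
Sorted forms match => anagrams

1


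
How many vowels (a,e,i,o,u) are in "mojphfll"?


Input: mojphfll
Checking each character:
  'm' at position 0: consonant
  'o' at position 1: vowel (running total: 1)
  'j' at position 2: consonant
  'p' at position 3: consonant
  'h' at position 4: consonant
  'f' at position 5: consonant
  'l' at position 6: consonant
  'l' at position 7: consonant
Total vowels: 1

1
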